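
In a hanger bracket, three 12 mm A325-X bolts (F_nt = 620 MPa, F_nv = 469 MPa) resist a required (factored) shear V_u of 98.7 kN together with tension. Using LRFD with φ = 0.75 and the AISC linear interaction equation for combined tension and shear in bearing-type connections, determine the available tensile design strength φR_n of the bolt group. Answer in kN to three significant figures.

74.6 kN

A_b = π·12²/4 = 113.1 mm²; f_rv = 98.7 × 1000 / (3 × 113.1) = 290.9 MPa.
F'_nt = 1.3 F_nt − (F_nt / φF_nv) f_rv = 1.3·620 − (620/(0.75·469))·290.9 = 293.3 MPa, capped at F_nt → F'_nt = 293.3 MPa.
R_n = F'_nt · A_b · n = 293.3 × 113.1 × 3 / 1000 = 99.5 kN.
Design strength φR_n = 0.75 × 99.5 = 74.6 kN.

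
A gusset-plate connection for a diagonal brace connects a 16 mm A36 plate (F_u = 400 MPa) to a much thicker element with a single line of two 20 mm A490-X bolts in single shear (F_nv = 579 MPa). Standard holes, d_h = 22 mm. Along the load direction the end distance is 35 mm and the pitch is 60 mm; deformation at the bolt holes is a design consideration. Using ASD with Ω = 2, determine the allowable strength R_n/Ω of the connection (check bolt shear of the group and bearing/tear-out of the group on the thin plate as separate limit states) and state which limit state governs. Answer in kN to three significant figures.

182 kN (bolt shear governs)

Bolt shear: A_b = π·20²/4 = 314.2 mm²; R_n = 579 × 314.2 × 2 × 1 / 1000 = 363.8 kN → 363.8 / 2 = 182 kN.
Bearing (1.2 l_c t F_u ≤ 2.4 d t F_u): upper limit = 2.4·20·16·400 / 1000 = 307.2 kN.
  Edge l_c = 35 − 22/2 = 24 → r_n = 184.3 kN; interior l_c = 60 − 22 = 38 → r_n = 291.8 kN.
  R_n,bearing = 1·184.3 + 1·291.8 = 476.2 kN → 476.2 / 2 = 238 kN.
Bolt shear governs: 182 kN.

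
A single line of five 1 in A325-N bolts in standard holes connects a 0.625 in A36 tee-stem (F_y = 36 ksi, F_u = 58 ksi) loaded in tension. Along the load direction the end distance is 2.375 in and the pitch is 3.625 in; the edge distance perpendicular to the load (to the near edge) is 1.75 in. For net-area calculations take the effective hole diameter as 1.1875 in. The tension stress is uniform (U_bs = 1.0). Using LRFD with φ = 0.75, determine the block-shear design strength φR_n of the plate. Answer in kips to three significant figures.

202 kips

Shear plane L_v = 2.375 + 4·3.625 = 16.88 in; A_gv = 16.88 × 0.625 = 10.55 in².
A_nv = (16.88 − 4.5·1.1875) × 0.625 = 7.207 in².
A_nt = (1.75 − 0.5·1.1875) × 0.625 = 0.7227 in².
0.6 F_u A_nv = 250.8 kips; 0.6 F_y A_gv = 227.8 kips → shear yielding governs the shear term.
R_n = 227.8 + 1.0 × 58 × 0.7227 = 269.7 kips.
Design strength φR_n = 0.75 × 269.7 = 202 kips.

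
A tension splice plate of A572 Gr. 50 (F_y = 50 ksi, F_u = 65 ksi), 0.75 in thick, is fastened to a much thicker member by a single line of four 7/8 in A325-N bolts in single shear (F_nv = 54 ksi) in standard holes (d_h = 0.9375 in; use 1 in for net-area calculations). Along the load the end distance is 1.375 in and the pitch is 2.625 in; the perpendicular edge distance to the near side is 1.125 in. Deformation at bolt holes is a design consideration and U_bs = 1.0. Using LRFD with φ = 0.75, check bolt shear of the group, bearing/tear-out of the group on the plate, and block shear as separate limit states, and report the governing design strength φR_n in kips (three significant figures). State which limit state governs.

97.4 kips (bolt shear governs)

Bolt shear: A_b = π·0.875²/4 = 0.6013 in²; R_n = 54 × 0.6013 × 4 × 1 = 129.9 kips → 0.75 × 129.9 = 97.4 kips.
Bearing: edge l_c = 0.9062, r_n = 53.02 kips; interior l_c = 1.688, r_n = 98.72 kips; R_n = 53.02 + 3·98.72 = 349.2 kips → 262 kips.
Block shear: A_gv = 6.938, A_nv = 4.312, A_nt = 0.4688 in²; R_n = min(0.6F_uA_nv, 0.6F_yA_gv) + U_bs·F_u·A_nt = 198.7 kips → 149 kips.
Bolt shear governs: 97.4 kips.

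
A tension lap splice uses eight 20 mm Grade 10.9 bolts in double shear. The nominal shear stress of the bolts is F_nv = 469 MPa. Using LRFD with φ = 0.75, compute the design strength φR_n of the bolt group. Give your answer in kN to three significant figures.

A_b = π × 20² / 4 = 314.2 mm².
R_n = F_nv · A_b · n · n_s = 469 × 314.2 × 8 × 2 / 1000 = 2357 kN.
Design strength φR_n = 0.75 × 2357 = 1770 kN.

1770 kN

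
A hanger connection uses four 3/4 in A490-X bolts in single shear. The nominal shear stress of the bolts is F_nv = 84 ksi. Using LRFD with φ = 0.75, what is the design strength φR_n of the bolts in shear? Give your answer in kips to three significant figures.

111 kips

A_b = π × 0.75² / 4 = 0.4418 in².
R_n = F_nv · A_b · n · n_s = 84 × 0.4418 × 4 × 1 = 148.4 kips.
Design strength φR_n = 0.75 × 148.4 = 111 kips.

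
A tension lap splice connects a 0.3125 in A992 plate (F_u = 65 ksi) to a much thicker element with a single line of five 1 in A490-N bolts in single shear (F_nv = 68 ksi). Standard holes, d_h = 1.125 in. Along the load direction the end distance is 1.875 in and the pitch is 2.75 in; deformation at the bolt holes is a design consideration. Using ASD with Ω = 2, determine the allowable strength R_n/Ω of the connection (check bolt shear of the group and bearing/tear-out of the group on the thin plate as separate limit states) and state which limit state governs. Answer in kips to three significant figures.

95.2 kips (bearing governs)

Bolt shear: A_b = π·1²/4 = 0.7854 in²; R_n = 68 × 0.7854 × 5 × 1 = 267 kips → 267 / 2 = 134 kips.
Bearing (1.2 l_c t F_u ≤ 2.4 d t F_u): upper limit = 2.4·1·0.3125·65 = 48.75 kips.
  Edge l_c = 1.875 − 1.125/2 = 1.312 → r_n = 31.99 kips; interior l_c = 2.75 − 1.125 = 1.625 → r_n = 39.61 kips.
  R_n,bearing = 1·31.99 + 4·39.61 = 190.4 kips → 190.4 / 2 = 95.2 kips.
Bearing governs: 95.2 kips.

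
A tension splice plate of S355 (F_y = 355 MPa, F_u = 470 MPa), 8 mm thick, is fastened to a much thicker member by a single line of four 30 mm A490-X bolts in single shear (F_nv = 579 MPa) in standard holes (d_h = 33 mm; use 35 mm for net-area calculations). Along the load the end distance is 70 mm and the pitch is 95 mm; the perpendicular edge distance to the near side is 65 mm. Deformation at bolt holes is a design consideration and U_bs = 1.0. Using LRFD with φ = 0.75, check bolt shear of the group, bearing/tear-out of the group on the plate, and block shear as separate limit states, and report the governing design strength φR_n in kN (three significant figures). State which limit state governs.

Bolt shear: A_b = π·30²/4 = 706.9 mm²; R_n = 579 × 706.9 × 4 × 1 / 1000 = 1637 kN → 0.75 × 1637 = 1230 kN.
Bearing: edge l_c = 53.5, r_n = 241.4 kN; interior l_c = 62, r_n = 270.7 kN; R_n = 241.4 + 3·270.7 = 1054 kN → 790 kN.
Block shear: A_gv = 2840, A_nv = 1860, A_nt = 380 mm²; R_n = min(0.6F_uA_nv, 0.6F_yA_gv) + U_bs·F_u·A_nt = 703.1 kN → 527 kN.
Block shear governs: 527 kN.

527 kN (block shear governs)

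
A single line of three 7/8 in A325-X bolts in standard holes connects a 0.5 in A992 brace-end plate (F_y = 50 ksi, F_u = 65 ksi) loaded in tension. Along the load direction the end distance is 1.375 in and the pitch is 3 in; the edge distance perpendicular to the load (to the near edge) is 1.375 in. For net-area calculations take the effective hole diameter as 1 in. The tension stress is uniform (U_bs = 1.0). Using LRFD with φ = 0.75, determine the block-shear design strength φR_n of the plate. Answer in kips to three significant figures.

Shear plane L_v = 1.375 + 2·3 = 7.375 in; A_gv = 7.375 × 0.5 = 3.688 in².
A_nv = (7.375 − 2.5·1) × 0.5 = 2.438 in².
A_nt = (1.375 − 0.5·1) × 0.5 = 0.4375 in².
0.6 F_u A_nv = 95.06 kips; 0.6 F_y A_gv = 110.6 kips → shear rupture governs the shear term.
R_n = 95.06 + 1.0 × 65 × 0.4375 = 123.5 kips.
Design strength φR_n = 0.75 × 123.5 = 92.6 kips.

92.6 kips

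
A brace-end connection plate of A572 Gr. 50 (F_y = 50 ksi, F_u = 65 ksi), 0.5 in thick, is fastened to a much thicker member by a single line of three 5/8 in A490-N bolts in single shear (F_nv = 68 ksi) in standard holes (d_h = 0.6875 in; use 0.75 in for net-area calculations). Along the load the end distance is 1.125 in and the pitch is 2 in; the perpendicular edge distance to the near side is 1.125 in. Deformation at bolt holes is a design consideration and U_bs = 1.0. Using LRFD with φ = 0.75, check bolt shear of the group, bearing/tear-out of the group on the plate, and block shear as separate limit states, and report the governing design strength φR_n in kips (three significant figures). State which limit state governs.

Bolt shear: A_b = π·0.625²/4 = 0.3068 in²; R_n = 68 × 0.3068 × 3 × 1 = 62.59 kips → 0.75 × 62.59 = 46.9 kips.
Bearing: edge l_c = 0.7812, r_n = 30.47 kips; interior l_c = 1.312, r_n = 48.75 kips; R_n = 30.47 + 2·48.75 = 128 kips → 96 kips.
Block shear: A_gv = 2.562, A_nv = 1.625, A_nt = 0.375 in²; R_n = min(0.6F_uA_nv, 0.6F_yA_gv) + U_bs·F_u·A_nt = 87.75 kips → 65.8 kips.
Bolt shear governs: 46.9 kips.

46.9 kips (bolt shear governs)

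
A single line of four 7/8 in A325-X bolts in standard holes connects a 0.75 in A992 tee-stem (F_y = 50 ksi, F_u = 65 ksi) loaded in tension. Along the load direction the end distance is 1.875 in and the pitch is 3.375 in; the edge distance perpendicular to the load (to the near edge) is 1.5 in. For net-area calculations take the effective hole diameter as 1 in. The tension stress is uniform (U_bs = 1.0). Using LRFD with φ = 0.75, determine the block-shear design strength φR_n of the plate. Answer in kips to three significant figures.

223 kips

Shear plane L_v = 1.875 + 3·3.375 = 12 in; A_gv = 12 × 0.75 = 9 in².
A_nv = (12 − 3.5·1) × 0.75 = 6.375 in².
A_nt = (1.5 − 0.5·1) × 0.75 = 0.75 in².
0.6 F_u A_nv = 248.6 kips; 0.6 F_y A_gv = 270 kips → shear rupture governs the shear term.
R_n = 248.6 + 1.0 × 65 × 0.75 = 297.4 kips.
Design strength φR_n = 0.75 × 297.4 = 223 kips.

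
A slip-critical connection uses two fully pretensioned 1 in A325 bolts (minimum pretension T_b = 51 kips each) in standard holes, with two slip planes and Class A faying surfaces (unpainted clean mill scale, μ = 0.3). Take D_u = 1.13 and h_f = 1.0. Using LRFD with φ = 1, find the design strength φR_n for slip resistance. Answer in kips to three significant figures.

69.2 kips

R_n = μ · D_u · h_f · T_b · n_s · n_b = 0.3 × 1.13 × 1.0 × 51 × 2 × 2 = 69.16 kips.
Design strength φR_n = 1 × 69.16 = 69.2 kips.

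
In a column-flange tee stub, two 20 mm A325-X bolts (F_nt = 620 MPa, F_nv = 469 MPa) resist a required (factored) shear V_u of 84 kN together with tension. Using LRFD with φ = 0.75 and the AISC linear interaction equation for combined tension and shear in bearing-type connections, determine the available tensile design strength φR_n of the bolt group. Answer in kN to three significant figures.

A_b = π·20²/4 = 314.2 mm²; f_rv = 84 × 1000 / (2 × 314.2) = 133.7 MPa.
F'_nt = 1.3 F_nt − (F_nt / φF_nv) f_rv = 1.3·620 − (620/(0.75·469))·133.7 = 570.4 MPa, capped at F_nt → F'_nt = 570.4 MPa.
R_n = F'_nt · A_b · n = 570.4 × 314.2 × 2 / 1000 = 358.4 kN.
Design strength φR_n = 0.75 × 358.4 = 269 kN.

269 kN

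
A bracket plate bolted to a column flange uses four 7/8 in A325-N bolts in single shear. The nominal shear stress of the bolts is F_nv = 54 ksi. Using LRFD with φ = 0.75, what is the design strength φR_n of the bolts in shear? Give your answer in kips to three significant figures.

A_b = π × 0.875² / 4 = 0.6013 in².
R_n = F_nv · A_b · n · n_s = 54 × 0.6013 × 4 × 1 = 129.9 kips.
Design strength φR_n = 0.75 × 129.9 = 97.4 kips.

97.4 kips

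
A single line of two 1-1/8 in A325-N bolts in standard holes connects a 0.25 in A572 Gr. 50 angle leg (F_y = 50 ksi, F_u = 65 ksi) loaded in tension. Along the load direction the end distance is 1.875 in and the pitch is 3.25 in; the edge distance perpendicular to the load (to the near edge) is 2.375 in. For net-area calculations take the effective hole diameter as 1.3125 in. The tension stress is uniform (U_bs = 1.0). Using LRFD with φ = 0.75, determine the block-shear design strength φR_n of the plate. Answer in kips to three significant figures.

Shear plane L_v = 1.875 + 1·3.25 = 5.125 in; A_gv = 5.125 × 0.25 = 1.281 in².
A_nv = (5.125 − 1.5·1.3125) × 0.25 = 0.7891 in².
A_nt = (2.375 − 0.5·1.3125) × 0.25 = 0.4297 in².
0.6 F_u A_nv = 30.77 kips; 0.6 F_y A_gv = 38.44 kips → shear rupture governs the shear term.
R_n = 30.77 + 1.0 × 65 × 0.4297 = 58.7 kips.
Design strength φR_n = 0.75 × 58.7 = 44 kips.

44 kips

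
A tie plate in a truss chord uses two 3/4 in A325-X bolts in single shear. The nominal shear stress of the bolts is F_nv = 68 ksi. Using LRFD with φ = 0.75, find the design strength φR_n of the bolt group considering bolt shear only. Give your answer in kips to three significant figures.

A_b = π × 0.75² / 4 = 0.4418 in².
R_n = F_nv · A_b · n · n_s = 68 × 0.4418 × 2 × 1 = 60.08 kips.
Design strength φR_n = 0.75 × 60.08 = 45.1 kips.

45.1 kips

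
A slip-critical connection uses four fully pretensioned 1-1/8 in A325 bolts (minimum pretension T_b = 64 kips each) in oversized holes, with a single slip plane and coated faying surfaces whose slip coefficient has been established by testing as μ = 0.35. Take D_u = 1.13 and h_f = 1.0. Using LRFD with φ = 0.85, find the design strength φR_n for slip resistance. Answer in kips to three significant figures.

86.1 kips

R_n = μ · D_u · h_f · T_b · n_s · n_b = 0.35 × 1.13 × 1.0 × 64 × 1 × 4 = 101.2 kips.
Design strength φR_n = 0.85 × 101.2 = 86.1 kips.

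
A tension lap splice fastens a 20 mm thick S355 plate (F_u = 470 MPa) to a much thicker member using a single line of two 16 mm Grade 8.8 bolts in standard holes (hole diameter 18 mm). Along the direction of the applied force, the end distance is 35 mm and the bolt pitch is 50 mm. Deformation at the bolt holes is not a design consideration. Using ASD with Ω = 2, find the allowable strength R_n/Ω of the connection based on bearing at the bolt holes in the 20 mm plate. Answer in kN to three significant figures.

409 kN

Per bolt r_n = 1.5 l_c t F_u ≤ 3.0 d t F_u; upper limit = 3.0 × 16 × 20 × 470 / 1000 = 451.2 kN.
Edge bolt: l_c = 35 − 18/2 = 26 mm → 1.5 × 26 × 20 × 470 / 1000 = 366.6 → r_n = 366.6 kN.
Interior bolts: l_c = 50 − 18 = 32 mm → 1.5 × 32 × 20 × 470 / 1000 = 451.2 → r_n = 451.2 kN.
R_n = 1 × 366.6 + 1 × 451.2 = 817.8 kN.
Allowable strength R_n/Ω = 817.8 / 2 = 409 kN.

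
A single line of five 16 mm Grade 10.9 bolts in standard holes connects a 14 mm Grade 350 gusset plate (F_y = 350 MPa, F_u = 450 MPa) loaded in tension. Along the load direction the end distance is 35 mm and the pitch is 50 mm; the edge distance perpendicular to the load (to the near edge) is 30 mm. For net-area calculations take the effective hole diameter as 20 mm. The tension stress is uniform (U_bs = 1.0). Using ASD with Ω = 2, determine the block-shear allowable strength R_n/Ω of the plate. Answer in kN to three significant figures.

337 kN

Shear plane L_v = 35 + 4·50 = 235 mm; A_gv = 235 × 14 = 3290 mm².
A_nv = (235 − 4.5·20) × 14 = 2030 mm².
A_nt = (30 − 0.5·20) × 14 = 280 mm².
0.6 F_u A_nv = 548.1 kN; 0.6 F_y A_gv = 690.9 kN → shear rupture governs the shear term.
R_n = 548.1 + 1.0 × 450 × 280 / 1000 = 674.1 kN.
Allowable strength R_n/Ω = 674.1 / 2 = 337 kN.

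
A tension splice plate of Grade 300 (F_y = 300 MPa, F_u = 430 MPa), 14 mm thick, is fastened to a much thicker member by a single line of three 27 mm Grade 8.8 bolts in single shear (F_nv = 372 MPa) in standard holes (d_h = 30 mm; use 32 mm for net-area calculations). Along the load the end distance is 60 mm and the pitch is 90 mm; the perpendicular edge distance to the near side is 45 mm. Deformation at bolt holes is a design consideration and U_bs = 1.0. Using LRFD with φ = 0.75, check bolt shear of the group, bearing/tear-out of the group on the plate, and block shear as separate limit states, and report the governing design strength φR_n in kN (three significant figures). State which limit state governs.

479 kN (bolt shear governs)

Bolt shear: A_b = π·27²/4 = 572.6 mm²; R_n = 372 × 572.6 × 3 × 1 / 1000 = 639 kN → 0.75 × 639 = 479 kN.
Bearing: edge l_c = 45, r_n = 325.1 kN; interior l_c = 60, r_n = 390.1 kN; R_n = 325.1 + 2·390.1 = 1105 kN → 829 kN.
Block shear: A_gv = 3360, A_nv = 2240, A_nt = 406 mm²; R_n = min(0.6F_uA_nv, 0.6F_yA_gv) + U_bs·F_u·A_nt = 752.5 kN → 564 kN.
Bolt shear governs: 479 kN.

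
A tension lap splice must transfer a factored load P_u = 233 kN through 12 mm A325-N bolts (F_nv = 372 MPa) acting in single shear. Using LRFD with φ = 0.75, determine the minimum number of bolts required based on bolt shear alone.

8 bolts

A_b = π·12²/4 = 113.1 mm².
Per-bolt design strength φR_n = 0.75 × 372 × 113.1 × 1 / 1000 = 31.55 kN.
n ≥ 233 / 31.55 = 7.384 → use 8 bolts.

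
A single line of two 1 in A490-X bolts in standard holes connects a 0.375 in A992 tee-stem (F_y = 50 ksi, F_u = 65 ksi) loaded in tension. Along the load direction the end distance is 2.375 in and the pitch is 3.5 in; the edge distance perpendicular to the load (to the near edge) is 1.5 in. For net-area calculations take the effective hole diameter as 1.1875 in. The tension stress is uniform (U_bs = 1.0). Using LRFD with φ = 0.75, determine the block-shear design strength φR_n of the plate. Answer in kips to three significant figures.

61.5 kips

Shear plane L_v = 2.375 + 1·3.5 = 5.875 in; A_gv = 5.875 × 0.375 = 2.203 in².
A_nv = (5.875 − 1.5·1.1875) × 0.375 = 1.535 in².
A_nt = (1.5 − 0.5·1.1875) × 0.375 = 0.3398 in².
0.6 F_u A_nv = 59.87 kips; 0.6 F_y A_gv = 66.09 kips → shear rupture governs the shear term.
R_n = 59.87 + 1.0 × 65 × 0.3398 = 81.96 kips.
Design strength φR_n = 0.75 × 81.96 = 61.5 kips.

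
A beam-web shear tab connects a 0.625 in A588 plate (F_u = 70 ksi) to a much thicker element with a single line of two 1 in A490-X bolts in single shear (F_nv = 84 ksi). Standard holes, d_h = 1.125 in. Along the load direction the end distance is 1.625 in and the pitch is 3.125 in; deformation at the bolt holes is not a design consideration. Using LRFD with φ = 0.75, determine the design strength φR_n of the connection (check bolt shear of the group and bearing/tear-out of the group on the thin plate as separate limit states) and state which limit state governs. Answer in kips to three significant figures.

Bolt shear: A_b = π·1²/4 = 0.7854 in²; R_n = 84 × 0.7854 × 2 × 1 = 131.9 kips → 0.75 × 131.9 = 99 kips.
Bearing (1.5 l_c t F_u ≤ 3.0 d t F_u): upper limit = 3.0·1·0.625·70 = 131.2 kips.
  Edge l_c = 1.625 − 1.125/2 = 1.062 → r_n = 69.73 kips; interior l_c = 3.125 − 1.125 = 2 → r_n = 131.2 kips.
  R_n,bearing = 1·69.73 + 1·131.2 = 201 kips → 0.75 × 201 = 151 kips.
Bolt shear governs: 99 kips.

99 kips (bolt shear governs)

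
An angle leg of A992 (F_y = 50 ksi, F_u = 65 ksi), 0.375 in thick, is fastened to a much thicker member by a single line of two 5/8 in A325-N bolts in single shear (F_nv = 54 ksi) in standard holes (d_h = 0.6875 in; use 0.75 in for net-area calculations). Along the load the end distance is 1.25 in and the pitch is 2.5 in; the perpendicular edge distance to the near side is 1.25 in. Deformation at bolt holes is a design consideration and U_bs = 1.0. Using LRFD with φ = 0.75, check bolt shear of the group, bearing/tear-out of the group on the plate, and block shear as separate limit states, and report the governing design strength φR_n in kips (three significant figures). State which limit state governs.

24.9 kips (bolt shear governs)

Bolt shear: A_b = π·0.625²/4 = 0.3068 in²; R_n = 54 × 0.3068 × 2 × 1 = 33.13 kips → 0.75 × 33.13 = 24.9 kips.
Bearing: edge l_c = 0.9062, r_n = 26.51 kips; interior l_c = 1.812, r_n = 36.56 kips; R_n = 26.51 + 1·36.56 = 63.07 kips → 47.3 kips.
Block shear: A_gv = 1.406, A_nv = 0.9844, A_nt = 0.3281 in²; R_n = min(0.6F_uA_nv, 0.6F_yA_gv) + U_bs·F_u·A_nt = 59.72 kips → 44.8 kips.
Bolt shear governs: 24.9 kips.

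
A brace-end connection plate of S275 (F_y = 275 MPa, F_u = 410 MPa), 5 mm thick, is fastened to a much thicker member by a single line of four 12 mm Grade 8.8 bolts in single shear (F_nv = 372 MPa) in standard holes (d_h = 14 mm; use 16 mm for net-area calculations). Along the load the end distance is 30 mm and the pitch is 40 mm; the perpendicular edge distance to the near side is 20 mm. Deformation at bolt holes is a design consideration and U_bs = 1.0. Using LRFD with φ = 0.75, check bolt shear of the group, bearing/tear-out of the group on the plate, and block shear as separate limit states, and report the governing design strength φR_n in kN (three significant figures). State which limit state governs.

Bolt shear: A_b = π·12²/4 = 113.1 mm²; R_n = 372 × 113.1 × 4 × 1 / 1000 = 168.3 kN → 0.75 × 168.3 = 126 kN.
Bearing: edge l_c = 23, r_n = 56.58 kN; interior l_c = 26, r_n = 59.04 kN; R_n = 56.58 + 3·59.04 = 233.7 kN → 175 kN.
Block shear: A_gv = 750, A_nv = 470, A_nt = 60 mm²; R_n = min(0.6F_uA_nv, 0.6F_yA_gv) + U_bs·F_u·A_nt = 140.2 kN → 105 kN.
Block shear governs: 105 kN.

105 kN (block shear governs)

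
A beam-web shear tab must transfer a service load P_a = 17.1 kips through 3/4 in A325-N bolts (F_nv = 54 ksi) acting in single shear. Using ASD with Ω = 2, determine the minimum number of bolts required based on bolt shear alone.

A_b = π·0.75²/4 = 0.4418 in².
Per-bolt allowable strength R_n/Ω = 54 × 0.4418 × 1 / 2 = 11.93 kips.
n ≥ 17.1 / 11.93 = 1.434 → use 2 bolts.

2 bolts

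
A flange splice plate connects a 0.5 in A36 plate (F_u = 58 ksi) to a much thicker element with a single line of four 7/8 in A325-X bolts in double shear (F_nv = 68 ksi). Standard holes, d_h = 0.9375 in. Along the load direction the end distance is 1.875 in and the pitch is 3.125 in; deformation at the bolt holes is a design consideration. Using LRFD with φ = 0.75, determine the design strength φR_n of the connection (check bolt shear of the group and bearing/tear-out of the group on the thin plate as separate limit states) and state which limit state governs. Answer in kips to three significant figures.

Bolt shear: A_b = π·0.875²/4 = 0.6013 in²; R_n = 68 × 0.6013 × 4 × 2 = 327.1 kips → 0.75 × 327.1 = 245 kips.
Bearing (1.2 l_c t F_u ≤ 2.4 d t F_u): upper limit = 2.4·0.875·0.5·58 = 60.9 kips.
  Edge l_c = 1.875 − 0.9375/2 = 1.406 → r_n = 48.94 kips; interior l_c = 3.125 − 0.9375 = 2.188 → r_n = 60.9 kips.
  R_n,bearing = 1·48.94 + 3·60.9 = 231.6 kips → 0.75 × 231.6 = 174 kips.
Bearing governs: 174 kips.

174 kips (bearing governs)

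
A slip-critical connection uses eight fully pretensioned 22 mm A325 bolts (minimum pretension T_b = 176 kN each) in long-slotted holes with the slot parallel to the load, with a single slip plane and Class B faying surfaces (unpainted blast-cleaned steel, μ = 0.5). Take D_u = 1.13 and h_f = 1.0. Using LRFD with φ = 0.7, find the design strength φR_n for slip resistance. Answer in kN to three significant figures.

557 kN

R_n = μ · D_u · h_f · T_b · n_s · n_b = 0.5 × 1.13 × 1.0 × 176 × 1 × 8 = 795.5 kN.
Design strength φR_n = 0.7 × 795.5 = 557 kN.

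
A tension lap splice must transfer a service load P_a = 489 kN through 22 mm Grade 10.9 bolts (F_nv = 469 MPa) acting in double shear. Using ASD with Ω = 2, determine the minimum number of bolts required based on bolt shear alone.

3 bolts

A_b = π·22²/4 = 380.1 mm².
Per-bolt allowable strength R_n/Ω = 469 × 380.1 × 2 / 1000 / 2 = 178.3 kN.
n ≥ 489 / 178.3 = 2.743 → use 3 bolts.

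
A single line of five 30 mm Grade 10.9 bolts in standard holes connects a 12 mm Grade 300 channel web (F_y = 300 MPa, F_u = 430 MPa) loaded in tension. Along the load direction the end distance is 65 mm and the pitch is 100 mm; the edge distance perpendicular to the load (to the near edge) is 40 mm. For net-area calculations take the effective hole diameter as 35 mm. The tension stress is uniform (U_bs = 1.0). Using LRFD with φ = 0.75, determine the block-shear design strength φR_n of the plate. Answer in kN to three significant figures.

Shear plane L_v = 65 + 4·100 = 465 mm; A_gv = 465 × 12 = 5580 mm².
A_nv = (465 − 4.5·35) × 12 = 3690 mm².
A_nt = (40 − 0.5·35) × 12 = 270 mm².
0.6 F_u A_nv = 952 kN; 0.6 F_y A_gv = 1004 kN → shear rupture governs the shear term.
R_n = 952 + 1.0 × 430 × 270 / 1000 = 1068 kN.
Design strength φR_n = 0.75 × 1068 = 801 kN.

801 kN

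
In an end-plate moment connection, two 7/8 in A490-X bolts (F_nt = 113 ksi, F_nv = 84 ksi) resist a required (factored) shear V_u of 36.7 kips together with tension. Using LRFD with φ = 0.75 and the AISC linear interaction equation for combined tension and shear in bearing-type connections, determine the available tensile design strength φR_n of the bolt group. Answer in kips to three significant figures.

A_b = π·0.875²/4 = 0.6013 in²; f_rv = 36.7 / (2 × 0.6013) = 30.52 ksi.
F'_nt = 1.3 F_nt − (F_nt / φF_nv) f_rv = 1.3·113 − (113/(0.75·84))·30.52 = 92.16 ksi, capped at F_nt → F'_nt = 92.16 ksi.
R_n = F'_nt · A_b · n = 92.16 × 0.6013 × 2 = 110.8 kips.
Design strength φR_n = 0.75 × 110.8 = 83.1 kips.

83.1 kips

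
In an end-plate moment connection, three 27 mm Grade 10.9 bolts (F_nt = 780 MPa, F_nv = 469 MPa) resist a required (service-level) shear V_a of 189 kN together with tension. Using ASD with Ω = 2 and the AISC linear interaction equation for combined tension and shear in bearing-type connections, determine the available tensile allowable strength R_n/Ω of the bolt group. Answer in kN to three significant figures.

A_b = π·27²/4 = 572.6 mm²; f_rv = 189 × 1000 / (3 × 572.6) = 110 MPa.
F'_nt = 1.3 F_nt − (Ω F_nt / F_nv) f_rv = 1.3·780 − (2·780/469)·110 = 648 MPa, capped at F_nt → F'_nt = 648 MPa.
R_n = F'_nt · A_b · n = 648 × 572.6 × 3 / 1000 = 1113 kN.
Allowable strength R_n/Ω = 1113 / 2 = 557 kN.

557 kN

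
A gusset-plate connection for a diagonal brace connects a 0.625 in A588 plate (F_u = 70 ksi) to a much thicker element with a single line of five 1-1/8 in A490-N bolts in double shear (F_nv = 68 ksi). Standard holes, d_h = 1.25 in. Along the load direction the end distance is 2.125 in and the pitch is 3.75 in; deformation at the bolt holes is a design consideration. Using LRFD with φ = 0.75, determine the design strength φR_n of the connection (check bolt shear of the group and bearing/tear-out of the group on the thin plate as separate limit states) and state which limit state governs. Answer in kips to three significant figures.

Bolt shear: A_b = π·1.125²/4 = 0.994 in²; R_n = 68 × 0.994 × 5 × 2 = 675.9 kips → 0.75 × 675.9 = 507 kips.
Bearing (1.2 l_c t F_u ≤ 2.4 d t F_u): upper limit = 2.4·1.125·0.625·70 = 118.1 kips.
  Edge l_c = 2.125 − 1.25/2 = 1.5 → r_n = 78.75 kips; interior l_c = 3.75 − 1.25 = 2.5 → r_n = 118.1 kips.
  R_n,bearing = 1·78.75 + 4·118.1 = 551.2 kips → 0.75 × 551.2 = 413 kips.
Bearing governs: 413 kips.

413 kips (bearing governs)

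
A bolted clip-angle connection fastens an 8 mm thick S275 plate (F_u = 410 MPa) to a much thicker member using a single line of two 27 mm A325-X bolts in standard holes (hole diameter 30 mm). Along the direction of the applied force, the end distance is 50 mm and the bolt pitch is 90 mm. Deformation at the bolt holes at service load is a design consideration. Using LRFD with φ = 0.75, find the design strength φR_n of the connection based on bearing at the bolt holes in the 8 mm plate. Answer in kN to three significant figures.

Per bolt r_n = 1.2 l_c t F_u ≤ 2.4 d t F_u; upper limit = 2.4 × 27 × 8 × 410 / 1000 = 212.5 kN.
Edge bolt: l_c = 50 − 30/2 = 35 mm → 1.2 × 35 × 8 × 410 / 1000 = 137.8 → r_n = 137.8 kN.
Interior bolts: l_c = 90 − 30 = 60 mm → 1.2 × 60 × 8 × 410 / 1000 = 236.2 → r_n = 212.5 kN.
R_n = 1 × 137.8 + 1 × 212.5 = 350.3 kN.
Design strength φR_n = 0.75 × 350.3 = 263 kN.

263 kN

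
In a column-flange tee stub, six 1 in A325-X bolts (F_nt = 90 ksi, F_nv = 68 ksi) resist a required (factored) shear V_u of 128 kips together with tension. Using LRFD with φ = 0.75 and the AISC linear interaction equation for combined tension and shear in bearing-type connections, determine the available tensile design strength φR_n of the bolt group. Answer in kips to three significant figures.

A_b = π·1²/4 = 0.7854 in²; f_rv = 128 / (6 × 0.7854) = 27.16 ksi.
F'_nt = 1.3 F_nt − (F_nt / φF_nv) f_rv = 1.3·90 − (90/(0.75·68))·27.16 = 69.07 ksi, capped at F_nt → F'_nt = 69.07 ksi.
R_n = F'_nt · A_b · n = 69.07 × 0.7854 × 6 = 325.5 kips.
Design strength φR_n = 0.75 × 325.5 = 244 kips.

244 kips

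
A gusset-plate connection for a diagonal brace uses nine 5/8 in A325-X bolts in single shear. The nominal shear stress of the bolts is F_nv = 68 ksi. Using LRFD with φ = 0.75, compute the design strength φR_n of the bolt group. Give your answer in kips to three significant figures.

A_b = π × 0.625² / 4 = 0.3068 in².
R_n = F_nv · A_b · n · n_s = 68 × 0.3068 × 9 × 1 = 187.8 kips.
Design strength φR_n = 0.75 × 187.8 = 141 kips.

141 kips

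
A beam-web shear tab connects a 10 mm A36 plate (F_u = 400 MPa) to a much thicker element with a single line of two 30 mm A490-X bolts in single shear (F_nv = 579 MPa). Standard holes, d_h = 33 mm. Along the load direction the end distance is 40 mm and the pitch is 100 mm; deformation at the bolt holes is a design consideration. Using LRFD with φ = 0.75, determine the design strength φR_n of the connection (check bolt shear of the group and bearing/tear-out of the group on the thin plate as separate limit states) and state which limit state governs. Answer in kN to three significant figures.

Bolt shear: A_b = π·30²/4 = 706.9 mm²; R_n = 579 × 706.9 × 2 × 1 / 1000 = 818.5 kN → 0.75 × 818.5 = 614 kN.
Bearing (1.2 l_c t F_u ≤ 2.4 d t F_u): upper limit = 2.4·30·10·400 / 1000 = 288 kN.
  Edge l_c = 40 − 33/2 = 23.5 → r_n = 112.8 kN; interior l_c = 100 − 33 = 67 → r_n = 288 kN.
  R_n,bearing = 1·112.8 + 1·288 = 400.8 kN → 0.75 × 400.8 = 301 kN.
Bearing governs: 301 kN.

301 kN (bearing governs)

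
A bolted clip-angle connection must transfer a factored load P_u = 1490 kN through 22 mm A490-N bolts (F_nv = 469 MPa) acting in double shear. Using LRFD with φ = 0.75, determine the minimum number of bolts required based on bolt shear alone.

6 bolts

A_b = π·22²/4 = 380.1 mm².
Per-bolt design strength φR_n = 0.75 × 469 × 380.1 × 2 / 1000 = 267.4 kN.
n ≥ 1490 / 267.4 = 5.572 → use 6 bolts.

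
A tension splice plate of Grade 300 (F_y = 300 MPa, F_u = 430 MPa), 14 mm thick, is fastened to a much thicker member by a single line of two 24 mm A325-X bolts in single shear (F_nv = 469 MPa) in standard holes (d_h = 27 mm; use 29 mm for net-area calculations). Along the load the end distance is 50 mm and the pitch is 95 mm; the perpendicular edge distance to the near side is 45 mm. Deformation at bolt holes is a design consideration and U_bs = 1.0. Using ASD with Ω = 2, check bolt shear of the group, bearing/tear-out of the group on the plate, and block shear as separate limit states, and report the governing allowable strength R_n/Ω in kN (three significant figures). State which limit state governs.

212 kN (bolt shear governs)

Bolt shear: A_b = π·24²/4 = 452.4 mm²; R_n = 469 × 452.4 × 2 × 1 / 1000 = 424.3 kN → 424.3 / 2 = 212 kN.
Bearing: edge l_c = 36.5, r_n = 263.7 kN; interior l_c = 68, r_n = 346.8 kN; R_n = 263.7 + 1·346.8 = 610.4 kN → 305 kN.
Block shear: A_gv = 2030, A_nv = 1421, A_nt = 427 mm²; R_n = min(0.6F_uA_nv, 0.6F_yA_gv) + U_bs·F_u·A_nt = 549 kN → 275 kN.
Bolt shear governs: 212 kN.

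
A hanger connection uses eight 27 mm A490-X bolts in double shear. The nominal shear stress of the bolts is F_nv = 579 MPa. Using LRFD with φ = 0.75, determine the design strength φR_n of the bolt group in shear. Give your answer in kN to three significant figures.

A_b = π × 27² / 4 = 572.6 mm².
R_n = F_nv · A_b · n · n_s = 579 × 572.6 × 8 × 2 / 1000 = 5304 kN.
Design strength φR_n = 0.75 × 5304 = 3980 kN.

3980 kN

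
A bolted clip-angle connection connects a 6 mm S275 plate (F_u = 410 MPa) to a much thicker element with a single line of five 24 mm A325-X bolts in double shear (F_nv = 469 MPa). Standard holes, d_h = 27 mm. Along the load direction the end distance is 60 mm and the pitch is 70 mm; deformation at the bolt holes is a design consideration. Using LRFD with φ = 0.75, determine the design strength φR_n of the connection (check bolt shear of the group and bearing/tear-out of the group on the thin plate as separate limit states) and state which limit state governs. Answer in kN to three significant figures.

484 kN (bearing governs)

Bolt shear: A_b = π·24²/4 = 452.4 mm²; R_n = 469 × 452.4 × 5 × 2 / 1000 = 2122 kN → 0.75 × 2122 = 1590 kN.
Bearing (1.2 l_c t F_u ≤ 2.4 d t F_u): upper limit = 2.4·24·6·410 / 1000 = 141.7 kN.
  Edge l_c = 60 − 27/2 = 46.5 → r_n = 137.3 kN; interior l_c = 70 − 27 = 43 → r_n = 126.9 kN.
  R_n,bearing = 1·137.3 + 4·126.9 = 645 kN → 0.75 × 645 = 484 kN.
Bearing governs: 484 kN.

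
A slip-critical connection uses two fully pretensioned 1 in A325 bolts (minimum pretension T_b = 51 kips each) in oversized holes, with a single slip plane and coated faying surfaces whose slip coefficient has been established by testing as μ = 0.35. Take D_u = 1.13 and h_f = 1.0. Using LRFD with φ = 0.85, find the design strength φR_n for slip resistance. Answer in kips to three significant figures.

34.3 kips

R_n = μ · D_u · h_f · T_b · n_s · n_b = 0.35 × 1.13 × 1.0 × 51 × 1 × 2 = 40.34 kips.
Design strength φR_n = 0.85 × 40.34 = 34.3 kips.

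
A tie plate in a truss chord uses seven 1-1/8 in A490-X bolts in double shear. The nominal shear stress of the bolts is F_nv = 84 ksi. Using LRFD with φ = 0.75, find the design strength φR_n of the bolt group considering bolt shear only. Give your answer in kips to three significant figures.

877 kips

A_b = π × 1.125² / 4 = 0.994 in².
R_n = F_nv · A_b · n · n_s = 84 × 0.994 × 7 × 2 = 1169 kips.
Design strength φR_n = 0.75 × 1169 = 877 kips.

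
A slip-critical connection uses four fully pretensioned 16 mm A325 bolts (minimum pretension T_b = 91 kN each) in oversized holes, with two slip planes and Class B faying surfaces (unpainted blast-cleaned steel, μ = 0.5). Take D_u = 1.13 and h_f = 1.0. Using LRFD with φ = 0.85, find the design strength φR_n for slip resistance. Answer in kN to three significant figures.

R_n = μ · D_u · h_f · T_b · n_s · n_b = 0.5 × 1.13 × 1.0 × 91 × 2 × 4 = 411.3 kN.
Design strength φR_n = 0.85 × 411.3 = 350 kN.

350 kN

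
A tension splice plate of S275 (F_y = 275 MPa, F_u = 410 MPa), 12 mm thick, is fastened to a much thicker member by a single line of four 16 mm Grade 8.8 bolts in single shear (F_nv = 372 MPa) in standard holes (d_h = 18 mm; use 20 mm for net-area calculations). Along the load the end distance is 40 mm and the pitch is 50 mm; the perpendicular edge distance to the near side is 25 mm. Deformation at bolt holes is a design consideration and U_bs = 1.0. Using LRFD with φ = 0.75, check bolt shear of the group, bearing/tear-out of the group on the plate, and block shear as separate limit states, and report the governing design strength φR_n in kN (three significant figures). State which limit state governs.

224 kN (bolt shear governs)

Bolt shear: A_b = π·16²/4 = 201.1 mm²; R_n = 372 × 201.1 × 4 × 1 / 1000 = 299.2 kN → 0.75 × 299.2 = 224 kN.
Bearing: edge l_c = 31, r_n = 183 kN; interior l_c = 32, r_n = 188.9 kN; R_n = 183 + 3·188.9 = 749.8 kN → 562 kN.
Block shear: A_gv = 2280, A_nv = 1440, A_nt = 180 mm²; R_n = min(0.6F_uA_nv, 0.6F_yA_gv) + U_bs·F_u·A_nt = 428 kN → 321 kN.
Bolt shear governs: 224 kN.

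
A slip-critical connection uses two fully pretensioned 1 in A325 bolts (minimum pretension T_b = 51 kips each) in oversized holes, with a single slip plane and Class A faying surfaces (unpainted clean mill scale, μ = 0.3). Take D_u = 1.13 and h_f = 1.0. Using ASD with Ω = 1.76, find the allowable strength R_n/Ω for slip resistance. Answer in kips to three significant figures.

19.6 kips

R_n = μ · D_u · h_f · T_b · n_s · n_b = 0.3 × 1.13 × 1.0 × 51 × 1 × 2 = 34.58 kips.
Allowable strength R_n/Ω = 34.58 / 1.76 = 19.6 kips.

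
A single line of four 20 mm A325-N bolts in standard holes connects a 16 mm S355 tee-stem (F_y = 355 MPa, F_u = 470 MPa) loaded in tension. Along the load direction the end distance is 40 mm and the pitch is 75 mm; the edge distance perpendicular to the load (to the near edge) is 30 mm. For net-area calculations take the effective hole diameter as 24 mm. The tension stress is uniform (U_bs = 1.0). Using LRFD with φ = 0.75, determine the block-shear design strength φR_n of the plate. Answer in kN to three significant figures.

714 kN

Shear plane L_v = 40 + 3·75 = 265 mm; A_gv = 265 × 16 = 4240 mm².
A_nv = (265 − 3.5·24) × 16 = 2896 mm².
A_nt = (30 − 0.5·24) × 16 = 288 mm².
0.6 F_u A_nv = 816.7 kN; 0.6 F_y A_gv = 903.1 kN → shear rupture governs the shear term.
R_n = 816.7 + 1.0 × 470 × 288 / 1000 = 952 kN.
Design strength φR_n = 0.75 × 952 = 714 kN.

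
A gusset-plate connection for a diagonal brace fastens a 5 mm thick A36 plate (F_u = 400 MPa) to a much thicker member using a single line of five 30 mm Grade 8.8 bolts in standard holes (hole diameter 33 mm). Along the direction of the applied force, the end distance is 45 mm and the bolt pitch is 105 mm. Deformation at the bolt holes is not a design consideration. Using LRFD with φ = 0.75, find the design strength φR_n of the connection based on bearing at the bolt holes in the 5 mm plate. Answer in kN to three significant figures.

Per bolt r_n = 1.5 l_c t F_u ≤ 3.0 d t F_u; upper limit = 3.0 × 30 × 5 × 400 / 1000 = 180 kN.
Edge bolt: l_c = 45 − 33/2 = 28.5 mm → 1.5 × 28.5 × 5 × 400 / 1000 = 85.5 → r_n = 85.5 kN.
Interior bolts: l_c = 105 − 33 = 72 mm → 1.5 × 72 × 5 × 400 / 1000 = 216 → r_n = 180 kN.
R_n = 1 × 85.5 + 4 × 180 = 805.5 kN.
Design strength φR_n = 0.75 × 805.5 = 604 kN.

604 kN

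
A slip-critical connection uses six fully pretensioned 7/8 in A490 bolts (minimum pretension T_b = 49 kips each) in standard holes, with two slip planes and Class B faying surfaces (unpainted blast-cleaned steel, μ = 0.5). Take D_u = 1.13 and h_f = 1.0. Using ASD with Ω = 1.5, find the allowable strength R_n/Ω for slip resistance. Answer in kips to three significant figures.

221 kips

R_n = μ · D_u · h_f · T_b · n_s · n_b = 0.5 × 1.13 × 1.0 × 49 × 2 × 6 = 332.2 kips.
Allowable strength R_n/Ω = 332.2 / 1.5 = 221 kips.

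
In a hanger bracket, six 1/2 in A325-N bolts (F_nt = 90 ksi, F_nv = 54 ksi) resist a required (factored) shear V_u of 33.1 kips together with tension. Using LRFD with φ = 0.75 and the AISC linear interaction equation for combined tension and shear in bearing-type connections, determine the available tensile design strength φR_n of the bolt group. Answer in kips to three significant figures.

A_b = π·0.5²/4 = 0.1963 in²; f_rv = 33.1 / (6 × 0.1963) = 28.1 ksi.
F'_nt = 1.3 F_nt − (F_nt / φF_nv) f_rv = 1.3·90 − (90/(0.75·54))·28.1 = 54.56 ksi, capped at F_nt → F'_nt = 54.56 ksi.
R_n = F'_nt · A_b · n = 54.56 × 0.1963 × 6 = 64.28 kips.
Design strength φR_n = 0.75 × 64.28 = 48.2 kips.

48.2 kips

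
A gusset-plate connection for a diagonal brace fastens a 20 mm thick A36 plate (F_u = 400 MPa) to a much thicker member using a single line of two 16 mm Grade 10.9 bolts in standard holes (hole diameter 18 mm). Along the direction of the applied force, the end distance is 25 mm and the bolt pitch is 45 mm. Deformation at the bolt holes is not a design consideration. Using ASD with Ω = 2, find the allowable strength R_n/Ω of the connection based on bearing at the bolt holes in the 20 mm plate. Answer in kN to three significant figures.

258 kN

Per bolt r_n = 1.5 l_c t F_u ≤ 3.0 d t F_u; upper limit = 3.0 × 16 × 20 × 400 / 1000 = 384 kN.
Edge bolt: l_c = 25 − 18/2 = 16 mm → 1.5 × 16 × 20 × 400 / 1000 = 192 → r_n = 192 kN.
Interior bolts: l_c = 45 − 18 = 27 mm → 1.5 × 27 × 20 × 400 / 1000 = 324 → r_n = 324 kN.
R_n = 1 × 192 + 1 × 324 = 516 kN.
Allowable strength R_n/Ω = 516 / 2 = 258 kN.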